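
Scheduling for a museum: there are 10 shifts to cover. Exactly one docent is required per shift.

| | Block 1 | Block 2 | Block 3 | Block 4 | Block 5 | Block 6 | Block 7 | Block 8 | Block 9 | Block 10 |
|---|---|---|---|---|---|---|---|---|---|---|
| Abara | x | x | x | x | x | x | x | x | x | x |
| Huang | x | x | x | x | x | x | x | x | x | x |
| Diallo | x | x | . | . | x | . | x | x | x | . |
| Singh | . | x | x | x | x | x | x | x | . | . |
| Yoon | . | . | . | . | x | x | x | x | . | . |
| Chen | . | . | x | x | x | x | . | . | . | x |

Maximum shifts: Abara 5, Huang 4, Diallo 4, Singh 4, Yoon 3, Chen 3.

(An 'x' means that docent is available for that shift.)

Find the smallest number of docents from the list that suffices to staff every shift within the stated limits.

10 slots to fill and no one can take more than 5, so at least ⌈10/5⌉ = 2 docents are needed.
Any 2 docents together have capacity at most 5+4 = 9 < 10 slots, so 2 can never suffice.
Abara, Huang, and Diallo alone can cover everything: Block 1→Abara, Block 2→Huang, Block 3→Abara, Block 4→Abara, Block 5→Huang, Block 6→Abara, Block 7→Huang, Block 8→Huang, Block 9→Diallo, Block 10→Abara.

3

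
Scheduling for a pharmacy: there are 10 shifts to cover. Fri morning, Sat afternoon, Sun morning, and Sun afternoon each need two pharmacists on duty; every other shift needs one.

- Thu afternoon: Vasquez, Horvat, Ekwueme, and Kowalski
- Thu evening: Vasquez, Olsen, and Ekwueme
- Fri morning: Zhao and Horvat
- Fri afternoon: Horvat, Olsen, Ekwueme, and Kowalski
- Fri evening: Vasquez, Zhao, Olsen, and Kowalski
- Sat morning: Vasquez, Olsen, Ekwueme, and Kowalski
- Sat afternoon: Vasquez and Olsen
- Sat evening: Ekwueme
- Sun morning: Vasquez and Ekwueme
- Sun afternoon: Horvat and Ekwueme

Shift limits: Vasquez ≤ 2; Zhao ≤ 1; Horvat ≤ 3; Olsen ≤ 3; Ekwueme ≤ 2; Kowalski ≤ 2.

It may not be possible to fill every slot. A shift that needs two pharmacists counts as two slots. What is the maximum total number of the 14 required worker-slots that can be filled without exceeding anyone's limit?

Total capacity across all pharmacists is 2+1+3+3+2+2 = 13, and 14 slots are needed, so at most 13 can be filled.
An assignment achieving 13: Thu afternoon→Horvat, Thu evening→Olsen, Fri morning→Zhao+Horvat, Fri afternoon→Olsen, Fri evening→Kowalski, Sat morning→Kowalski, Sat afternoon→Vasquez+Olsen, Sat evening→Ekwueme, Sun morning→Vasquez+Ekwueme, Sun afternoon→Horvat.
Loads: Vasquez 2/2, Zhao 1/1, Horvat 3/3, Olsen 3/3, Ekwueme 2/2, Kowalski 2/2.

13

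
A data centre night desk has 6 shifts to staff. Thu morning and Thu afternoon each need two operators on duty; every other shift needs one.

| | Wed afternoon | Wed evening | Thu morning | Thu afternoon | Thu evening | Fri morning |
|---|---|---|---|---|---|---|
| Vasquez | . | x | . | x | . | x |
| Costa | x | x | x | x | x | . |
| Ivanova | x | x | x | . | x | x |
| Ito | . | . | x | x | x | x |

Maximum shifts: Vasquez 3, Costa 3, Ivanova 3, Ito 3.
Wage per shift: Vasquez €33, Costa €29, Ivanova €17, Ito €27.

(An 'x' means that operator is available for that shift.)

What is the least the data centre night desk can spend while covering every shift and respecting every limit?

Picking the cheapest available operator for each shift independently would cost €168, but that ignores the shift limits.
An optimal schedule: Wed afternoon→Ivanova, Wed evening→Ivanova, Thu morning→Ivanova+Ito, Thu afternoon→Ito+Costa, Thu evening→Costa, Fri morning→Ito.
Total: 17 + 17 + 17 + 27 + 27 + 29 + 29 + 27 = €190.

€190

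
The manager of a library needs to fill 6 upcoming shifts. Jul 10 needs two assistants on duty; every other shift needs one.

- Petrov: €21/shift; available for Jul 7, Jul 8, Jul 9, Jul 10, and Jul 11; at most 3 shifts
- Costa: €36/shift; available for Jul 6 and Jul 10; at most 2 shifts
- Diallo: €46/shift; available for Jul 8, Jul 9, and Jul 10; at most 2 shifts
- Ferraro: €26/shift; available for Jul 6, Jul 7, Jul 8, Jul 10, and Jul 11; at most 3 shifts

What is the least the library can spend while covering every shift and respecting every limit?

€177

Picking the cheapest available assistant for each shift independently would cost €157, but that ignores the shift limits.
An optimal schedule: Jul 6→Ferraro, Jul 7→Petrov, Jul 8→Ferraro, Jul 9→Petrov, Jul 10→Ferraro+Costa, Jul 11→Petrov.
Total: 26 + 21 + 26 + 21 + 26 + 36 + 21 = €177.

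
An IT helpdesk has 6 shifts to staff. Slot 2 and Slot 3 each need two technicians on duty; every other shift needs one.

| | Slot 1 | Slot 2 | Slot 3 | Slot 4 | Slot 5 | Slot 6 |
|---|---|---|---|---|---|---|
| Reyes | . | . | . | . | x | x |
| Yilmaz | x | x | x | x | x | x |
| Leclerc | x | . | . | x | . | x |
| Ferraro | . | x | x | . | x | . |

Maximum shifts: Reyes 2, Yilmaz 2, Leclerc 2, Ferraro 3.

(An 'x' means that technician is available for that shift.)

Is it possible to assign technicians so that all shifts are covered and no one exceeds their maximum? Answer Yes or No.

Slot 2 can only be covered by Yilmaz and Ferraro, so that assignment is forced.
Slot 3 can only be covered by Yilmaz and Ferraro, so that assignment is forced.
One valid schedule: Slot 1→Leclerc, Slot 2→Yilmaz+Ferraro, Slot 3→Yilmaz+Ferraro, Slot 4→Leclerc, Slot 5→Reyes, Slot 6→Reyes.
Loads: Reyes 2/2, Yilmaz 2/2, Leclerc 2/2, Ferraro 2/3 — all within limits.

Yes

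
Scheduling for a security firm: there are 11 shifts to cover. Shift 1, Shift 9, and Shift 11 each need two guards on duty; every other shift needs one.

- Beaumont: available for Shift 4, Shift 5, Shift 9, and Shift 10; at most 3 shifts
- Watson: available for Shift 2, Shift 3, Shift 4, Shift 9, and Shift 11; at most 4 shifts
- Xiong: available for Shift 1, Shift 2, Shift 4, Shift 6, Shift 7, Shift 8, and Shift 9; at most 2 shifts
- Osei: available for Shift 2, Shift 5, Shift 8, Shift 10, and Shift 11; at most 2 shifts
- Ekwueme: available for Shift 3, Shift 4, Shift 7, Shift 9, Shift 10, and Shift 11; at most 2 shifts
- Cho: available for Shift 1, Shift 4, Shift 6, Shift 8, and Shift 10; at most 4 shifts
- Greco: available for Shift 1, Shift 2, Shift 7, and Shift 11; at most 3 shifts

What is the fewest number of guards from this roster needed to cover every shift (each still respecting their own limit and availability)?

14 slots to fill and no one can take more than 4, so at least ⌈14/4⌉ = 4 guards are needed.
Beaumont, Watson, Cho, and Greco alone can cover everything: Shift 1→Cho+Greco, Shift 2→Watson, Shift 3→Watson, Shift 4→Cho, Shift 5→Beaumont, Shift 6→Cho, Shift 7→Greco, Shift 8→Cho, Shift 9→Beaumont+Watson, Shift 10→Beaumont, Shift 11→Watson+Greco.

4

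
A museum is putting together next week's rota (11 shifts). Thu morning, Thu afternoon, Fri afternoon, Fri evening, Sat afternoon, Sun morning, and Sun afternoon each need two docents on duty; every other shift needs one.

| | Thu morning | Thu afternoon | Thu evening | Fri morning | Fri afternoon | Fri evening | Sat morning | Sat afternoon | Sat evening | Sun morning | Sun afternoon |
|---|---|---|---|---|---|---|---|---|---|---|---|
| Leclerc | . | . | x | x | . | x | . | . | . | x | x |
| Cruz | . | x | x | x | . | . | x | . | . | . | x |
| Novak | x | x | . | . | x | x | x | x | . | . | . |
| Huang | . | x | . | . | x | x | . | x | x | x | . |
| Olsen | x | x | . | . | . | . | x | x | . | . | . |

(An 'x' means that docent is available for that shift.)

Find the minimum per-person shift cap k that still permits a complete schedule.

With 5 docents and 18 worker-slots to fill, someone must work at least ⌈18/5⌉ = 4 shifts, so k ≥ 4.
k = 4 works: Thu morning→Novak+Olsen, Thu afternoon→Cruz+Olsen, Thu evening→Leclerc, Fri morning→Leclerc, Fri afternoon→Novak+Huang, Fri evening→Novak+Huang, Sat morning→Cruz, Sat afternoon→Novak+Olsen, Sat evening→Huang, Sun morning→Leclerc+Huang, Sun afternoon→Leclerc+Cruz.
Loads: Leclerc 4, Cruz 3, Novak 4, Huang 4, Olsen 3 — all ≤ 4.

4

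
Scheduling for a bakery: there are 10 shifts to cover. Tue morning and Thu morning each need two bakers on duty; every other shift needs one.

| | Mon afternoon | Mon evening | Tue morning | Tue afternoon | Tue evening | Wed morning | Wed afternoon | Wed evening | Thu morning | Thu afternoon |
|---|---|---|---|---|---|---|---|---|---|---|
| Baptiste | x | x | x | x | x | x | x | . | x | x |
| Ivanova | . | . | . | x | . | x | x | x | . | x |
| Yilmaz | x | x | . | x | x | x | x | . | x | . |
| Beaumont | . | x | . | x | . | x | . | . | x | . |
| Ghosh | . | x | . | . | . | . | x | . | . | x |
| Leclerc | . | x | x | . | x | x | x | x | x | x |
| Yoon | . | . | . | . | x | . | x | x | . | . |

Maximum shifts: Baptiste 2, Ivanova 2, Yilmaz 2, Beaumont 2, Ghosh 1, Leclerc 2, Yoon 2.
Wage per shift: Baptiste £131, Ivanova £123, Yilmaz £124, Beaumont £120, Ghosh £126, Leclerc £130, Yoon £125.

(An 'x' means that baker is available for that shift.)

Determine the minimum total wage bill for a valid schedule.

Tue morning can only be covered by Baptiste and Leclerc, so that assignment is forced.
Picking the cheapest available baker for each shift independently would cost £1482, but that ignores the shift limits.
An optimal schedule: Mon afternoon→Yilmaz, Mon evening→Ghosh, Tue morning→Leclerc+Baptiste, Tue afternoon→Beaumont, Tue evening→Yoon, Wed morning→Beaumont, Wed afternoon→Yoon, Wed evening→Ivanova, Thu morning→Yilmaz+Leclerc, Thu afternoon→Ivanova.
Total: 124 + 126 + 130 + 131 + 120 + 125 + 120 + 125 + 123 + 124 + 130 + 123 = £1501.

£1501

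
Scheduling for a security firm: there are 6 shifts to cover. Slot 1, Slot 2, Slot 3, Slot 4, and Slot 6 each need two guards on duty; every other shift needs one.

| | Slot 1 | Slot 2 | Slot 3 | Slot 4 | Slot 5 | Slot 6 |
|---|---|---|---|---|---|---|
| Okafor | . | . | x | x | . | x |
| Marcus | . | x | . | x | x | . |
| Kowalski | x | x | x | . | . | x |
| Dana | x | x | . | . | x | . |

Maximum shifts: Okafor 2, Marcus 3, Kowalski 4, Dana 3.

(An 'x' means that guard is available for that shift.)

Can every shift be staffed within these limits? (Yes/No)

No

Total capacity is 12 and 11 slots are needed, so capacity alone doesn't rule it out.
Shifts {Slot 3, Slot 4, Slot 6} need 6 worker-slots in total, but the guards available for any of those shifts (Okafor, Marcus, and Kowalski) can supply at most 5 among them. So no valid schedule exists.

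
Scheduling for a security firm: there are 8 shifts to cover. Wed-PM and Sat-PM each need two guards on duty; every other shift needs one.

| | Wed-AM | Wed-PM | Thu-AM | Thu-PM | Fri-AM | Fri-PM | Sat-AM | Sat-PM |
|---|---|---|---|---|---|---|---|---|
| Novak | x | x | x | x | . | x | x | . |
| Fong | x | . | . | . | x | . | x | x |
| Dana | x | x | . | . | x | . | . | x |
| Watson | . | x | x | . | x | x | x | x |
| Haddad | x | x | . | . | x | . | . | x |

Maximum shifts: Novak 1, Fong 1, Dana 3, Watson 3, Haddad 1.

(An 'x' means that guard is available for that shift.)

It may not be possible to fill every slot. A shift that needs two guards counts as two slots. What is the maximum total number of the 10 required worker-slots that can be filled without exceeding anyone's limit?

9

Total capacity across all guards is 1+1+3+3+1 = 9, and 10 slots are needed, so at most 9 can be filled.
An assignment achieving 9: Wed-AM→Dana, Wed-PM→Dana+Watson, Thu-AM→Watson, Thu-PM→Novak, Fri-AM→Dana, Fri-PM→Watson, Sat-AM→Fong, Sat-PM→Haddad.
Loads: Novak 1/1, Fong 1/1, Dana 3/3, Watson 3/3, Haddad 1/1.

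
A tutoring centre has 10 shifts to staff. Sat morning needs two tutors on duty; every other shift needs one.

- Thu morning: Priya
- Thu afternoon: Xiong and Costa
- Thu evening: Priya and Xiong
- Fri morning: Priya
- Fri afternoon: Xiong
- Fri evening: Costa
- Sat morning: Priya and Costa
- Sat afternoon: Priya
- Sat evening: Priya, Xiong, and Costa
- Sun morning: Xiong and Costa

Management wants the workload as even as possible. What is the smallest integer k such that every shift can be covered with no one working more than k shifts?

With 3 tutors and 11 worker-slots to fill, someone must work at least ⌈11/3⌉ = 4 shifts, so k ≥ 4.
k = 4 works: Thu morning→Priya, Thu afternoon→Xiong, Thu evening→Xiong, Fri morning→Priya, Fri afternoon→Xiong, Fri evening→Costa, Sat morning→Priya+Costa, Sat afternoon→Priya, Sat evening→Costa, Sun morning→Xiong.
Loads: Priya 4, Xiong 4, Costa 3 — all ≤ 4.

4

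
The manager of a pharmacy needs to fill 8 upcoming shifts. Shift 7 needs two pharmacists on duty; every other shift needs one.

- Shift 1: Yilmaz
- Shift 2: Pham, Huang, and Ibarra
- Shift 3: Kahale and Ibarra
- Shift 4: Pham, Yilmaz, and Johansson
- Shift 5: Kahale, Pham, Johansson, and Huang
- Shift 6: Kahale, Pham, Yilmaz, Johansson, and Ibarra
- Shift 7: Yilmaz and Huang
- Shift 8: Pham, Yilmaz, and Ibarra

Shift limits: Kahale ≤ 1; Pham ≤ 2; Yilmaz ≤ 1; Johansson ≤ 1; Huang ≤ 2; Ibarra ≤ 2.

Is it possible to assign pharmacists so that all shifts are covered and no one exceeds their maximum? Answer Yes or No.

Total capacity is 9 and 9 slots are needed, so capacity alone doesn't rule it out.
Shifts {Shift 1, Shift 7} need 3 worker-slots in total, but the pharmacists available for any of those shifts (Yilmaz and Huang) can supply at most 2 among them. So no valid schedule exists.

No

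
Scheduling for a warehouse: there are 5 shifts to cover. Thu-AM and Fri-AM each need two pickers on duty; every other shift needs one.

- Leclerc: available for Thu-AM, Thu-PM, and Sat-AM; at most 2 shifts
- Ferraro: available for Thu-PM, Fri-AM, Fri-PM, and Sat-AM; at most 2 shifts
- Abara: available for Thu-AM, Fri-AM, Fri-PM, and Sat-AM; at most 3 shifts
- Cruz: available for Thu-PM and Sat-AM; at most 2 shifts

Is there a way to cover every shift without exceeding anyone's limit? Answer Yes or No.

Yes

Thu-AM can only be covered by Leclerc and Abara, so that assignment is forced.
Fri-AM can only be covered by Ferraro and Abara, so that assignment is forced.
One valid schedule: Thu-AM→Leclerc+Abara, Thu-PM→Leclerc, Fri-AM→Ferraro+Abara, Fri-PM→Ferraro, Sat-AM→Abara.
Loads: Leclerc 2/2, Ferraro 2/2, Abara 3/3, Cruz 0/2 — all within limits.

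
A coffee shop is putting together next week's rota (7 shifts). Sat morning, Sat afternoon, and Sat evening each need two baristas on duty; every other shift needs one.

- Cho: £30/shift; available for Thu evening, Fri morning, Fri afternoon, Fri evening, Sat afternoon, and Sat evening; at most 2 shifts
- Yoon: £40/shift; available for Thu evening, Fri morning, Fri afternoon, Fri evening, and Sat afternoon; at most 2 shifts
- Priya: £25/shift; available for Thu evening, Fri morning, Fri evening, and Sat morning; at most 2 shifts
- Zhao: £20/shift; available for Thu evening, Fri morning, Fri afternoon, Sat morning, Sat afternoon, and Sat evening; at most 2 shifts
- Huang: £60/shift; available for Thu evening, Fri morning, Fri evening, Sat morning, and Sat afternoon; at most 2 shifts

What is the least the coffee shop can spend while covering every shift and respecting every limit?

Sat evening can only be covered by Cho and Zhao, so that assignment is forced.
Picking the cheapest available barista for each shift independently would cost £230, but that ignores the shift limits.
An optimal schedule: Thu evening→Priya, Fri morning→Huang, Fri afternoon→Cho, Fri evening→Yoon, Sat morning→Priya+Zhao, Sat afternoon→Yoon+Huang, Sat evening→Cho+Zhao.
Total: 25 + 60 + 30 + 40 + 25 + 20 + 40 + 60 + 30 + 20 = £350.

£350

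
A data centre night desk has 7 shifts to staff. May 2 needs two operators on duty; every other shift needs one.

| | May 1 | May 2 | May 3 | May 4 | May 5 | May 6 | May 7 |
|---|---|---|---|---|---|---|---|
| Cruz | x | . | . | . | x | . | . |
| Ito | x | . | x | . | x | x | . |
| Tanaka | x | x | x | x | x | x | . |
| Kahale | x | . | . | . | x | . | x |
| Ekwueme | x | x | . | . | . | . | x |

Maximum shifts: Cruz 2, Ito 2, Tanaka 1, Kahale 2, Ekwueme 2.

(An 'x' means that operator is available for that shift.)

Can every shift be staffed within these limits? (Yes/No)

Total capacity is 9 and 8 slots are needed, so capacity alone doesn't rule it out.
Shifts {May 2, May 4} need 3 worker-slots in total, but the operators available for any of those shifts (Tanaka and Ekwueme) can supply at most 2 among them. So no valid schedule exists.

No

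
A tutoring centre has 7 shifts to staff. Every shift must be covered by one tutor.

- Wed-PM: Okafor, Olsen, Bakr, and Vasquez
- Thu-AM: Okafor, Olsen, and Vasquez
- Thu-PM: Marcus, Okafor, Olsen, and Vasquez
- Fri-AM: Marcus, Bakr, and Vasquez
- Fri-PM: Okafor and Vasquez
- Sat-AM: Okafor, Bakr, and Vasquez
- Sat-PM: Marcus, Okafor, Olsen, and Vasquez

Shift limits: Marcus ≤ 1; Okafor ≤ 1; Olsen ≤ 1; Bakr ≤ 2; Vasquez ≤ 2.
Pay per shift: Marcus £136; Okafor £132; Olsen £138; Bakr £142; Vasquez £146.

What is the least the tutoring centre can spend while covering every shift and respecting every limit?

Picking the cheapest available tutor for each shift independently would cost £928, but that ignores the shift limits.
An optimal schedule: Wed-PM→Bakr, Thu-AM→Olsen, Thu-PM→Vasquez, Fri-AM→Marcus, Fri-PM→Okafor, Sat-AM→Bakr, Sat-PM→Vasquez.
Total: 142 + 138 + 146 + 136 + 132 + 142 + 146 = £982.

£982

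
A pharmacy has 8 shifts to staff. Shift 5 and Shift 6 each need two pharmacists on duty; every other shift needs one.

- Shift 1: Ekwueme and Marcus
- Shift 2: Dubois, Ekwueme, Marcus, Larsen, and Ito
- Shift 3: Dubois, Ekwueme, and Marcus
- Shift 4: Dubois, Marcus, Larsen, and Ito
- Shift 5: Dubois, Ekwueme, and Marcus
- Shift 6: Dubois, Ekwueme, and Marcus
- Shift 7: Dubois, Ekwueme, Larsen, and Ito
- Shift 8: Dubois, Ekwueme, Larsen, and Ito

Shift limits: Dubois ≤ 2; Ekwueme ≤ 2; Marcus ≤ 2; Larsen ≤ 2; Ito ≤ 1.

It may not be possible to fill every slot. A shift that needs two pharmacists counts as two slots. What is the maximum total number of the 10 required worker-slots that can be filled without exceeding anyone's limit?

9

Total capacity across all pharmacists is 2+2+2+2+1 = 9, and 10 slots are needed, so at most 9 can be filled.
An assignment achieving 9: Shift 1→Ekwueme, Shift 2→Ito, Shift 3→Dubois, Shift 4→Marcus, Shift 5→Dubois+Ekwueme, Shift 6→Marcus, Shift 7→Larsen, Shift 8→Larsen.
Loads: Dubois 2/2, Ekwueme 2/2, Marcus 2/2, Larsen 2/2, Ito 1/1.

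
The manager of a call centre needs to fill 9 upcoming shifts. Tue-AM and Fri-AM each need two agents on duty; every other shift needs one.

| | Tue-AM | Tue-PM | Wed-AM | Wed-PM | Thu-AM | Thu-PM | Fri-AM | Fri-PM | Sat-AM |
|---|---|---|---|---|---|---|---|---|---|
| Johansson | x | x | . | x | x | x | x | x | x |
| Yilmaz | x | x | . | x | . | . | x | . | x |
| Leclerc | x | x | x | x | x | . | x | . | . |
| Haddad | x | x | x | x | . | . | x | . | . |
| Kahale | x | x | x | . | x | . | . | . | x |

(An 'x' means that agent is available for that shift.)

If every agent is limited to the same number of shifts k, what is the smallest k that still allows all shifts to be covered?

With 5 agents and 11 worker-slots to fill, someone must work at least ⌈11/5⌉ = 3 shifts, so k ≥ 3.
k = 3 works: Tue-AM→Leclerc+Haddad, Tue-PM→Yilmaz, Wed-AM→Leclerc, Wed-PM→Yilmaz, Thu-AM→Johansson, Thu-PM→Johansson, Fri-AM→Leclerc+Haddad, Fri-PM→Johansson, Sat-AM→Yilmaz.
Loads: Johansson 3, Yilmaz 3, Leclerc 3, Haddad 2, Kahale 0 — all ≤ 3.

3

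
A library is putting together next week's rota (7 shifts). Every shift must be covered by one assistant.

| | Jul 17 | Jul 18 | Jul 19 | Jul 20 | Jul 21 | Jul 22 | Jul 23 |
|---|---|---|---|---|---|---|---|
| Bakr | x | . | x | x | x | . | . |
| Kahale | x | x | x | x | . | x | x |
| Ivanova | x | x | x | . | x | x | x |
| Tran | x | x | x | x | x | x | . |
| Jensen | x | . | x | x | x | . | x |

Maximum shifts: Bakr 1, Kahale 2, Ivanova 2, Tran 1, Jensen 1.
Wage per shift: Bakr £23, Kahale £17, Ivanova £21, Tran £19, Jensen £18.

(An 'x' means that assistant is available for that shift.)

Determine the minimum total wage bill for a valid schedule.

£136

Picking the cheapest available assistant for each shift independently would cost £120, but that ignores the shift limits.
An optimal schedule: Jul 17→Tran, Jul 18→Kahale, Jul 19→Jensen, Jul 20→Bakr, Jul 21→Ivanova, Jul 22→Kahale, Jul 23→Ivanova.
Total: 19 + 17 + 18 + 23 + 21 + 17 + 21 = £136.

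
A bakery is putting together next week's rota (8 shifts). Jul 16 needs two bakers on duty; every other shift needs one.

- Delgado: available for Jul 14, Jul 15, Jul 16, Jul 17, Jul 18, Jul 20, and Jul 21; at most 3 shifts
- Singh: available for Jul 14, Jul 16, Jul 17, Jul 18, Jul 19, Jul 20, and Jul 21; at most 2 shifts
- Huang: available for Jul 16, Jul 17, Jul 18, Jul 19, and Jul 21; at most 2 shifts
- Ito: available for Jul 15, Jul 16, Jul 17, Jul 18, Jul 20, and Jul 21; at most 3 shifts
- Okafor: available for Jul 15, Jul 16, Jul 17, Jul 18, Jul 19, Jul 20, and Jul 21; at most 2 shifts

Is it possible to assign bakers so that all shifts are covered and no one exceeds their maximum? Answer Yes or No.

One valid schedule: Jul 14→Delgado, Jul 15→Delgado, Jul 16→Ito+Okafor, Jul 17→Singh, Jul 18→Huang, Jul 19→Singh, Jul 20→Delgado, Jul 21→Huang.
Loads: Delgado 3/3, Singh 2/2, Huang 2/2, Ito 1/3, Okafor 1/2 — all within limits.

Yes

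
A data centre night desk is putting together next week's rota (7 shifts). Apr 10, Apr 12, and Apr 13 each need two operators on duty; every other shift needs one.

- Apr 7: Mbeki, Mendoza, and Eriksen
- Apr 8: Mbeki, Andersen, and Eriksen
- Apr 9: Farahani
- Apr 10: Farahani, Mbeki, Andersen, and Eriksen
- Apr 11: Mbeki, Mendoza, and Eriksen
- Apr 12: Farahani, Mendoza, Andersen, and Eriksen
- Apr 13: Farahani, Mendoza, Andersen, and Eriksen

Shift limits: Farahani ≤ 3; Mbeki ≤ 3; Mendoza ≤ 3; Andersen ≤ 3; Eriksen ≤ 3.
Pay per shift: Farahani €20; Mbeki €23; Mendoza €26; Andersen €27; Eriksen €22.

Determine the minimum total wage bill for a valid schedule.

€221

Apr 9 can only be covered by Farahani, so that assignment is forced.
Picking the cheapest available operator for each shift independently would cost €212, but that ignores the shift limits.
An optimal schedule: Apr 7→Eriksen, Apr 8→Mbeki, Apr 9→Farahani, Apr 10→Farahani+Mbeki, Apr 11→Mbeki, Apr 12→Farahani+Eriksen, Apr 13→Eriksen+Mendoza.
Total: 22 + 23 + 20 + 20 + 23 + 23 + 20 + 22 + 22 + 26 = €221.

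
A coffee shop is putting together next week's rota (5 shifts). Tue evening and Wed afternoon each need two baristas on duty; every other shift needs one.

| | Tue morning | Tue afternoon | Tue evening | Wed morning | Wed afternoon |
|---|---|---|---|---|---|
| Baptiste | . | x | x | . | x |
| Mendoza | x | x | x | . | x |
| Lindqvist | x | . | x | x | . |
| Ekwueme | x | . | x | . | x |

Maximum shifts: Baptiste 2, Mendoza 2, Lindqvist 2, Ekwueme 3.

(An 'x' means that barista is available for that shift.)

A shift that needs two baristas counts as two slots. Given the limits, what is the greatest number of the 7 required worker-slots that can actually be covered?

Total capacity across all baristas is 2+2+2+3 = 9, and 7 slots are needed, so at most 7 can be filled.
An assignment achieving 7: Tue morning→Mendoza, Tue afternoon→Baptiste, Tue evening→Lindqvist+Ekwueme, Wed morning→Lindqvist, Wed afternoon→Baptiste+Mendoza.
Loads: Baptiste 2/2, Mendoza 2/2, Lindqvist 2/2, Ekwueme 1/3.

7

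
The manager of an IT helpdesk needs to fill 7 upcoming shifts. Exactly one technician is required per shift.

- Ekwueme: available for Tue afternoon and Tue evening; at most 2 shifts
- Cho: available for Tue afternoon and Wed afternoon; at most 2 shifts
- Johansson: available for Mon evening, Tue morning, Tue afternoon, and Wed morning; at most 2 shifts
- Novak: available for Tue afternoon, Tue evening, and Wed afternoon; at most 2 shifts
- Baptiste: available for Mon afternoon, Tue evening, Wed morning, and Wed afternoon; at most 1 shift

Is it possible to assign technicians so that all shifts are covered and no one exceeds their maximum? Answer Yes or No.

No

Total capacity is 9 and 7 slots are needed, so capacity alone doesn't rule it out.
Shifts {Mon afternoon, Mon evening, Tue morning, Wed morning} need 4 worker-slots in total, but the technicians available for any of those shifts (Johansson and Baptiste) can supply at most 3 among them. So no valid schedule exists.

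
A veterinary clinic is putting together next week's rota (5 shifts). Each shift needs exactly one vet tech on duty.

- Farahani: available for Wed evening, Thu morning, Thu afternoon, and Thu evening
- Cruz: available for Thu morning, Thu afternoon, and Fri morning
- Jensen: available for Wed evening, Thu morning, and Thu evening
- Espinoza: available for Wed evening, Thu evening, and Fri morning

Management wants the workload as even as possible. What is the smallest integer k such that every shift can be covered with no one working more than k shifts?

2

With 4 vet techs and 5 worker-slots to fill, someone must work at least ⌈5/4⌉ = 2 shifts, so k ≥ 2.
k = 2 works: Wed evening→Farahani, Thu morning→Cruz, Thu afternoon→Farahani, Thu evening→Jensen, Fri morning→Cruz.
Loads: Farahani 2, Cruz 2, Jensen 1, Espinoza 0 — all ≤ 2.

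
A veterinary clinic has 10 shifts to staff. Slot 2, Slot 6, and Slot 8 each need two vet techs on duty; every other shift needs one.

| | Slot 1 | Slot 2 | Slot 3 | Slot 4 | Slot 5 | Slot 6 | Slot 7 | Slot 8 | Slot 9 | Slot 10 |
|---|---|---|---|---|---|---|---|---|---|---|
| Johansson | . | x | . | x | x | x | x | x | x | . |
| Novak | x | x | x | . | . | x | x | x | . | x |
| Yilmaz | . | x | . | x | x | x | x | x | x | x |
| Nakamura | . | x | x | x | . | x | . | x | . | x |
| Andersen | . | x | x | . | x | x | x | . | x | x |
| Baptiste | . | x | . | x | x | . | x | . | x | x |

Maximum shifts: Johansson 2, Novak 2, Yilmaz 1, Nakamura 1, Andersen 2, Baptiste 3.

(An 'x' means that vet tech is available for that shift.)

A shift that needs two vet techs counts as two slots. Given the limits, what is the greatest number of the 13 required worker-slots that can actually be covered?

Total capacity across all vet techs is 2+2+1+1+2+3 = 11, and 13 slots are needed, so at most 11 can be filled.
An assignment achieving 11: Slot 1→Novak, Slot 2→Baptiste, Slot 3→Novak, Slot 4→Johansson, Slot 5→Johansson, Slot 6→Andersen, Slot 7→Baptiste, Slot 8→Yilmaz+Nakamura, Slot 9→Andersen, Slot 10→Baptiste.
Loads: Johansson 2/2, Novak 2/2, Yilmaz 1/1, Nakamura 1/1, Andersen 2/2, Baptiste 3/3.

11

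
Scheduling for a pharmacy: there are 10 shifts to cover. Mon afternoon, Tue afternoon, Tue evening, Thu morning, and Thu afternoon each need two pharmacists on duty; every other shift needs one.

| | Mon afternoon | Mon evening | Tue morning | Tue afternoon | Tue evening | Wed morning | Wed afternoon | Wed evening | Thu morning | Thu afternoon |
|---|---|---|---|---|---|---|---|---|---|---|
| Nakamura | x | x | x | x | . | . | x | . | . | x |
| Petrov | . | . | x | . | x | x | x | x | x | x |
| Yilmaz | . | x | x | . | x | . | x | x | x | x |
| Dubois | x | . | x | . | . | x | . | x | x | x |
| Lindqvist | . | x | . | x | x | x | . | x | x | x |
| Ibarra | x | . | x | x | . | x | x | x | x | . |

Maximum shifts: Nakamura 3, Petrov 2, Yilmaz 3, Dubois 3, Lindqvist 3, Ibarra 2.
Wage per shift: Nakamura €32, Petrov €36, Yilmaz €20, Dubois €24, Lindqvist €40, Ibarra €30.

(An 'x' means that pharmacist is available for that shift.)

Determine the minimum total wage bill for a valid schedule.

€440

Picking the cheapest available pharmacist for each shift independently would cost €364, but that ignores the shift limits.
An optimal schedule: Mon afternoon→Dubois+Ibarra, Mon evening→Yilmaz, Tue morning→Nakamura, Tue afternoon→Ibarra+Nakamura, Tue evening→Yilmaz+Petrov, Wed morning→Dubois, Wed afternoon→Yilmaz, Wed evening→Dubois, Thu morning→Petrov+Lindqvist, Thu afternoon→Nakamura+Lindqvist.
Total: 24 + 30 + 20 + 32 + 30 + 32 + 20 + 36 + 24 + 20 + 24 + 36 + 40 + 32 + 40 = €440.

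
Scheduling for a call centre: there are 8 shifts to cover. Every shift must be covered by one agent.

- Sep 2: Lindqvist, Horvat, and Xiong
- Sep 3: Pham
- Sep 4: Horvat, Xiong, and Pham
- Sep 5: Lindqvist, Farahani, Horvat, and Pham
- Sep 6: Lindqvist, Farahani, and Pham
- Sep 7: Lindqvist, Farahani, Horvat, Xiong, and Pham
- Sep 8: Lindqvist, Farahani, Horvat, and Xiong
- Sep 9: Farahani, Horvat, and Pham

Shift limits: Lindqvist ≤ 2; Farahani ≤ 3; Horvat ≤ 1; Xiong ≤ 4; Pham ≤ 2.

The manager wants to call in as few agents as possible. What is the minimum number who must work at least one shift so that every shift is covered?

8 slots to fill and no one can take more than 4, so at least ⌈8/4⌉ = 2 agents are needed.
Any 2 agents together have capacity at most 4+3 = 7 < 8 slots, so 2 can never suffice.
Lindqvist, Xiong, and Pham alone can cover everything: Sep 2→Xiong, Sep 3→Pham, Sep 4→Xiong, Sep 5→Lindqvist, Sep 6→Lindqvist, Sep 7→Xiong, Sep 8→Xiong, Sep 9→Pham.

3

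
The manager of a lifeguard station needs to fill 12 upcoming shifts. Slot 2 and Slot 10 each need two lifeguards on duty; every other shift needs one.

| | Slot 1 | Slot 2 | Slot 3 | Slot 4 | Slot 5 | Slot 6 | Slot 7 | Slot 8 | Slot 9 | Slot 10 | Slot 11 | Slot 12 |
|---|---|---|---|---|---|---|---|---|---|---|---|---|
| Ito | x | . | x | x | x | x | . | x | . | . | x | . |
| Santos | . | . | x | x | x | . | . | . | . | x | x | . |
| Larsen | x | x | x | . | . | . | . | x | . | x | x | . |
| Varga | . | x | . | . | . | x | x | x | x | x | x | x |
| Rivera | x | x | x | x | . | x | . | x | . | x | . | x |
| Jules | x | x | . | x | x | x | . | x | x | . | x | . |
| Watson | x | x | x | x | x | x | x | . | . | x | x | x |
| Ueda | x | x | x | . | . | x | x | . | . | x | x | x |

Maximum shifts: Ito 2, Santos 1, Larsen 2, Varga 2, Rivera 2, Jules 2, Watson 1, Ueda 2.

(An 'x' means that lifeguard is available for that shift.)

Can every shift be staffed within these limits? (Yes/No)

Yes

One valid schedule: Slot 1→Larsen, Slot 2→Jules+Ueda, Slot 3→Santos, Slot 4→Ito, Slot 5→Ito, Slot 6→Rivera, Slot 7→Varga, Slot 8→Larsen, Slot 9→Varga, Slot 10→Watson+Ueda, Slot 11→Jules, Slot 12→Rivera.
Loads: Ito 2/2, Santos 1/1, Larsen 2/2, Varga 2/2, Rivera 2/2, Jules 2/2, Watson 1/1, Ueda 2/2 — all within limits.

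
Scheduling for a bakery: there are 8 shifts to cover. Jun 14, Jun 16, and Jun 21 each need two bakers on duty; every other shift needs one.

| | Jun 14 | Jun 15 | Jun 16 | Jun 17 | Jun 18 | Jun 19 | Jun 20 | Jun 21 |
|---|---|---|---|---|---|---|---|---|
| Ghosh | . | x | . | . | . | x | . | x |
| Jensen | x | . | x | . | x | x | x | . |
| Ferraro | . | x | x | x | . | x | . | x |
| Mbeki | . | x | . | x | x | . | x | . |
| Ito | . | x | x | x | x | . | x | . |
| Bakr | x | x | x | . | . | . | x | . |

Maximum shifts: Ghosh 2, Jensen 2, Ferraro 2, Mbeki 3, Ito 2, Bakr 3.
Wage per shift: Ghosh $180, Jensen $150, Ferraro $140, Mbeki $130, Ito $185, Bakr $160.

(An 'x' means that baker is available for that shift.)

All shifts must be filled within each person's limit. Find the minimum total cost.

$1630

Jun 14 can only be covered by Jensen and Bakr, so that assignment is forced.
Jun 21 can only be covered by Ghosh and Ferraro, so that assignment is forced.
Picking the cheapest available baker for each shift independently would cost $1580, but that ignores the shift limits.
An optimal schedule: Jun 14→Jensen+Bakr, Jun 15→Bakr, Jun 16→Jensen+Bakr, Jun 17→Mbeki, Jun 18→Mbeki, Jun 19→Ferraro, Jun 20→Mbeki, Jun 21→Ferraro+Ghosh.
Total: 150 + 160 + 160 + 150 + 160 + 130 + 130 + 140 + 130 + 140 + 180 = $1630.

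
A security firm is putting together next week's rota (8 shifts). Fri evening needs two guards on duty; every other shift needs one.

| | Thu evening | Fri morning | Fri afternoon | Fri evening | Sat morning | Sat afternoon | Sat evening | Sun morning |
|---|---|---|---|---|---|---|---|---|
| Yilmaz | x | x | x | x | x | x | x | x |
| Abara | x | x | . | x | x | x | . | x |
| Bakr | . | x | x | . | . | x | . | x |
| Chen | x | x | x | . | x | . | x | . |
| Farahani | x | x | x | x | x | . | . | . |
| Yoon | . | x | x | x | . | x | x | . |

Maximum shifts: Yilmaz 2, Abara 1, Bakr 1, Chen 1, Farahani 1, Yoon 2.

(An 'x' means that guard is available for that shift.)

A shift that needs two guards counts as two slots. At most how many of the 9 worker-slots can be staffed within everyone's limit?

Total capacity across all guards is 2+1+1+1+1+2 = 8, and 9 slots are needed, so at most 8 can be filled.
An assignment achieving 8: Thu evening→Abara, Fri afternoon→Yoon, Fri evening→Farahani+Yoon, Sat morning→Chen, Sat afternoon→Bakr, Sat evening→Yilmaz, Sun morning→Yilmaz.
Loads: Yilmaz 2/2, Abara 1/1, Bakr 1/1, Chen 1/1, Farahani 1/1, Yoon 2/2.

8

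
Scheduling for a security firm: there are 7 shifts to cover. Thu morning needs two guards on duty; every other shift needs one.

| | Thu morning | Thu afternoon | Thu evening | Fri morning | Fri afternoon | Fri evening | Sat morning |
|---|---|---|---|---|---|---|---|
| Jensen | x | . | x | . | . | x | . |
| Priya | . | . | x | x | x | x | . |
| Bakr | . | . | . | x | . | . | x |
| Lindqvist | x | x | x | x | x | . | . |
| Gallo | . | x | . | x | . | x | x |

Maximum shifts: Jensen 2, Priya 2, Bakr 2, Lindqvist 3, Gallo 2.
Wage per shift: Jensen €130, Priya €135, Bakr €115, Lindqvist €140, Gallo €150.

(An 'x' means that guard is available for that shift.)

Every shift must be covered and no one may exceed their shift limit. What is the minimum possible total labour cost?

Thu morning can only be covered by Jensen and Lindqvist, so that assignment is forced.
Picking the cheapest available guard for each shift independently would cost €1035, but that ignores the shift limits.
An optimal schedule: Thu morning→Jensen+Lindqvist, Thu afternoon→Lindqvist, Thu evening→Jensen, Fri morning→Bakr, Fri afternoon→Priya, Fri evening→Priya, Sat morning→Bakr.
Total: 130 + 140 + 140 + 130 + 115 + 135 + 135 + 115 = €1040.

€1040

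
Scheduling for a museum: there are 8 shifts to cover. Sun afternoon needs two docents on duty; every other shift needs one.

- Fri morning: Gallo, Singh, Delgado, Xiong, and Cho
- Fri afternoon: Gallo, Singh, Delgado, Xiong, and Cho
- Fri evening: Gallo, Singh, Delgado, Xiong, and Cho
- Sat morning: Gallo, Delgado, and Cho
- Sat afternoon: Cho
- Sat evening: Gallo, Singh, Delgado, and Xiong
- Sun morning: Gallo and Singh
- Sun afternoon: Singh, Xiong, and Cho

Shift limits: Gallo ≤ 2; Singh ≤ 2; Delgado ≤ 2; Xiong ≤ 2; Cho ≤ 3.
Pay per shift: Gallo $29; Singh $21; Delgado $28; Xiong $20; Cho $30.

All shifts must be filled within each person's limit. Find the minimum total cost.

Sat afternoon can only be covered by Cho, so that assignment is forced.
Picking the cheapest available docent for each shift independently would cost $200, but that ignores the shift limits.
An optimal schedule: Fri morning→Delgado, Fri afternoon→Delgado, Fri evening→Xiong, Sat morning→Gallo, Sat afternoon→Cho, Sat evening→Singh, Sun morning→Gallo, Sun afternoon→Singh+Xiong.
Total: 28 + 28 + 20 + 29 + 30 + 21 + 29 + 21 + 20 = $226.

$226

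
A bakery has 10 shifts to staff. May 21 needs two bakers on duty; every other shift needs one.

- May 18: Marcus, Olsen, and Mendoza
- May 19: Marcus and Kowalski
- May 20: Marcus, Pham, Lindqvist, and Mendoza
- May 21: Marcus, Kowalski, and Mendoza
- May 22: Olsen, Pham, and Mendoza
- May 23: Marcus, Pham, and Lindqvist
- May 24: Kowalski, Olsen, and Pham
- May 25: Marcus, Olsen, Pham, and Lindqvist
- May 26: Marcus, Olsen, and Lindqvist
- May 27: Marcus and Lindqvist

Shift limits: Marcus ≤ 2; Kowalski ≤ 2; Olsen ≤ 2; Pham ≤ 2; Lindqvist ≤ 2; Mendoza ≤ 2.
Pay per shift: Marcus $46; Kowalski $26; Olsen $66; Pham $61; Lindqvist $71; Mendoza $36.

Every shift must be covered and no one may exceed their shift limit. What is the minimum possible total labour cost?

$541

Picking the cheapest available baker for each shift independently would cost $406, but that ignores the shift limits.
An optimal schedule: May 18→Mendoza, May 19→Kowalski, May 20→Lindqvist, May 21→Kowalski+Mendoza, May 22→Pham, May 23→Marcus, May 24→Pham, May 25→Olsen, May 26→Olsen, May 27→Marcus.
Total: 36 + 26 + 71 + 26 + 36 + 61 + 46 + 61 + 66 + 66 + 46 = $541.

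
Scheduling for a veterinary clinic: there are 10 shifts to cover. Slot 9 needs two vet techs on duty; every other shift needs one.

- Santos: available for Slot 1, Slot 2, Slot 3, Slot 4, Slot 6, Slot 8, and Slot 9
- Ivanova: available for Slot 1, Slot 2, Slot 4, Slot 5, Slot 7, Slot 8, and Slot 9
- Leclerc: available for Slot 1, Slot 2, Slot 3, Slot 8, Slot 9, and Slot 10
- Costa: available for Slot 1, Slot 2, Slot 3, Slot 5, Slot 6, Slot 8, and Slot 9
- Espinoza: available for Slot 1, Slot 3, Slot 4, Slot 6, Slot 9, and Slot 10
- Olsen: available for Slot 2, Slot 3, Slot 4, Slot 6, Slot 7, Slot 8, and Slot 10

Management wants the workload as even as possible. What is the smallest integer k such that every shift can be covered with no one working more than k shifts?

With 6 vet techs and 11 worker-slots to fill, someone must work at least ⌈11/6⌉ = 2 shifts, so k ≥ 2.
k = 2 works: Slot 1→Leclerc, Slot 2→Costa, Slot 3→Espinoza, Slot 4→Santos, Slot 5→Ivanova, Slot 6→Santos, Slot 7→Ivanova, Slot 8→Olsen, Slot 9→Costa+Espinoza, Slot 10→Leclerc.
Loads: Santos 2, Ivanova 2, Leclerc 2, Costa 2, Espinoza 2, Olsen 1 — all ≤ 2.

2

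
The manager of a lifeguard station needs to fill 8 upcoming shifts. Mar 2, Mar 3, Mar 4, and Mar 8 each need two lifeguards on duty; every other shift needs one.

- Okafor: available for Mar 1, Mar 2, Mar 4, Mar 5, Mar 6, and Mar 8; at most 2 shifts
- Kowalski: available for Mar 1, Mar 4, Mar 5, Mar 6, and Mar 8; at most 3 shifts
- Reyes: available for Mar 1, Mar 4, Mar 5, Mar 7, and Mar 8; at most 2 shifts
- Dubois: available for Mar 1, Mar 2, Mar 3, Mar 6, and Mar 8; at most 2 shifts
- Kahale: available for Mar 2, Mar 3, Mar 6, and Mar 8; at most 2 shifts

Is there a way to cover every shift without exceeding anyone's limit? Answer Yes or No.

Total capacity is 2+3+2+2+2 = 11 but 12 worker-slots are needed — infeasible.

No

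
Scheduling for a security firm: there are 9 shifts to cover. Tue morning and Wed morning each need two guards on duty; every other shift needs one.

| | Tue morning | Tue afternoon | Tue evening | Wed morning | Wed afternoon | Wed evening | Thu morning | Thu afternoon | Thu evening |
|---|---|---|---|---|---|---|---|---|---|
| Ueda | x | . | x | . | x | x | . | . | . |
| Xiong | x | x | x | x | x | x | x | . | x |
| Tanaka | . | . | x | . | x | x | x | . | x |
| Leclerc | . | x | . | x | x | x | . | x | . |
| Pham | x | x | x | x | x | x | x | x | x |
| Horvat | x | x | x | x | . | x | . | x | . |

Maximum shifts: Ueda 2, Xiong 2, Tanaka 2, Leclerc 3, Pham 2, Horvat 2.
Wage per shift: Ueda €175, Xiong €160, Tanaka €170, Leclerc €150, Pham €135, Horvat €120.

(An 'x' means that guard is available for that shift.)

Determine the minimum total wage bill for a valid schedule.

€1620

Picking the cheapest available guard for each shift independently would cost €1395, but that ignores the shift limits.
An optimal schedule: Tue morning→Horvat+Xiong, Tue afternoon→Leclerc, Tue evening→Tanaka, Wed morning→Leclerc+Xiong, Wed afternoon→Leclerc, Wed evening→Tanaka, Thu morning→Pham, Thu afternoon→Horvat, Thu evening→Pham.
Total: 120 + 160 + 150 + 170 + 150 + 160 + 150 + 170 + 135 + 120 + 135 = €1620.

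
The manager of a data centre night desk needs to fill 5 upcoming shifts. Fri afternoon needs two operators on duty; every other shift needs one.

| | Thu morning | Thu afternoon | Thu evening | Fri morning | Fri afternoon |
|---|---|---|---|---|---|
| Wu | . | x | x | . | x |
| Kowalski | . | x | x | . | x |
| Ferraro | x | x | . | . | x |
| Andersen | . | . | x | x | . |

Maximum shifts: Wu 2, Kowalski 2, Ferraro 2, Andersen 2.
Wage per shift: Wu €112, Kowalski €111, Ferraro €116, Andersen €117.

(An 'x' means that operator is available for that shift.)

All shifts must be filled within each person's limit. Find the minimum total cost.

€679

Thu morning can only be covered by Ferraro, so that assignment is forced.
Fri morning can only be covered by Andersen, so that assignment is forced.
Picking the cheapest available operator for each shift independently would cost €678, but that ignores the shift limits.
An optimal schedule: Thu morning→Ferraro, Thu afternoon→Kowalski, Thu evening→Wu, Fri morning→Andersen, Fri afternoon→Kowalski+Wu.
Total: 116 + 111 + 112 + 117 + 111 + 112 = €679.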